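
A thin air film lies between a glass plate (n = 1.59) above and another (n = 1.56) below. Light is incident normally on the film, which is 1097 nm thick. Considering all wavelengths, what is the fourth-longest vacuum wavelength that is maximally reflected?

627 nm

Ray reflecting at the top interface goes from n = 1.59 toward n = 1.0: no phase shift.
Ray reflecting at the bottom interface goes from n = 1.0 toward n = 1.56: a half-wave phase shift.
Exactly one π shift → a net half-wave offset.
For maximum reflection here: 2 n t = (m + ½) λ.
λ = 2 n t / (m + ½). The fourth-longest wavelength is m = 3: λ = 2 × 1.0 × 1097 / 3.50 = 627 nm.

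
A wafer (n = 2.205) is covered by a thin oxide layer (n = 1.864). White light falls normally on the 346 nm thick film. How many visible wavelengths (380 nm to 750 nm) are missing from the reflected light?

Ray reflecting at the top interface goes from n = 1.0 toward n = 1.864: a half-wave phase shift.
Ray reflecting at the bottom interface goes from n = 1.864 toward n = 2.205: a half-wave phase shift.
Net: no relative phase inversion (both shifts match).
With no net inversion, destructive interference in reflection requires 2 n t = (m + ½) λ.
λ = 2 n t / (m + ½) = 1290 / (m + ½) nm.
m=1: 860 nm (IR); m=2: 516 nm (visible); m=3: 369 nm (UV).

1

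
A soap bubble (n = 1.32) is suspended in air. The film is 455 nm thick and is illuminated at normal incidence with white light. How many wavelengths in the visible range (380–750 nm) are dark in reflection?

2

Ray reflecting at the top interface goes from n = 1.0 toward n = 1.32: a half-wave phase shift.
Ray reflecting at the bottom interface goes from n = 1.32 toward n = 1.0: no phase shift.
Net: one phase inversion between the two reflected rays.
So the condition for destructive reflection is 2 n t = m λ.
λ = 2 n t / m = 1201 / m nm.
m=1: 1201 nm (IR); m=2: 601 nm (visible); m=3: 400 nm (visible); m=4: 300 nm (UV).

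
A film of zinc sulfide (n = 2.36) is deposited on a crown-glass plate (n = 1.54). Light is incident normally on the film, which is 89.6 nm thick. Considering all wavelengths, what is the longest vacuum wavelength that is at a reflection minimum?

423 nm

Top surface (1.0 → 2.36): reflection off a higher-index medium gives a half-wave phase shift.
At the lower boundary (n = 2.36 to n = 1.54) the reflected ray undergoes no phase shift.
The two reflections differ by half a wavelength.
So the condition for destructive reflection is 2 n t = m λ.
λ = 2 n t / m. The longest wavelength is m = 1: λ = 2 × 2.36 × 89.6 / 1.00 = 423 nm.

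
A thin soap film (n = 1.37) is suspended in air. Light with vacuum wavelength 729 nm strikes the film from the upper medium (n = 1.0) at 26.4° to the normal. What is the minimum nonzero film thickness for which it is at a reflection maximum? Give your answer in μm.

0.141 μm

Ray reflecting at the top interface goes from n = 1.0 toward n = 1.37: a half-wave phase shift.
At the lower boundary (n = 1.37 to n = 1.0) the reflected ray undergoes no phase shift.
Exactly one π shift → a net half-wave offset.
With one net inversion, constructive interference in reflection requires 2 n t cos θ_r = (m + ½) λ.
Snell's law: 1.0 sin 26.4° = 1.37 sin θ_r → sin θ_r = 0.325, cos θ_r = 0.946.
Minimum at m = 0: t = λ / (4 n cos θ_r) = 729 / (4 × 1.37 × 0.946) = 141 nm.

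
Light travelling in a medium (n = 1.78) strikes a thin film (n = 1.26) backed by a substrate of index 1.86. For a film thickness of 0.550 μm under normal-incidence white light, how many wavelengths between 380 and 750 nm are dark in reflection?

Ray reflecting at the top interface goes from n = 1.78 toward n = 1.26: no phase shift.
Ray reflecting at the bottom interface goes from n = 1.26 toward n = 1.86: a half-wave phase shift.
Net: one phase inversion between the two reflected rays.
For weak reflection here: 2 n t = m λ.
λ = 2 n t / m = 1386 / m nm.
m=1: 1386 nm (IR); m=2: 693 nm (visible); m=3: 462 nm (visible); m=4: 347 nm (UV).

2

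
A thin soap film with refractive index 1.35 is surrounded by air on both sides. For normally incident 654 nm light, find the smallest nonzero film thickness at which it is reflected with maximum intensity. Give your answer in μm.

At the upper boundary (n = 1.0 to n = 1.35) the reflected ray undergoes a half-wave phase shift.
Ray reflecting at the bottom interface goes from n = 1.35 toward n = 1.0: no phase shift.
Exactly one π shift → a net half-wave offset.
With one net inversion, constructive interference in reflection requires 2 n t = (m + ½) λ.
Minimum at m = 0: t = λ / (4 n) = 654 / (4 × 1.35) = 121 nm.

0.121 μm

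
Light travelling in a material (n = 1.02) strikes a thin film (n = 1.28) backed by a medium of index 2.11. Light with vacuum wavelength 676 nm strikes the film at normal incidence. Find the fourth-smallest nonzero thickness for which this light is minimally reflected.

Top surface (1.02 → 1.28): reflection off a higher-index medium gives a half-wave phase shift.
At the lower boundary (n = 1.28 to n = 2.11) the reflected ray undergoes a half-wave phase shift.
The two reflections carry the same phase change, so no net offset.
For minimum reflection here: 2 n t = (m + ½) λ.
The fourth-smallest nonzero thickness corresponds to m = 3: t = (m + ½) λ / (2 n) = 3.50 × 676 / (2 × 1.28) = 924 nm.

924 nm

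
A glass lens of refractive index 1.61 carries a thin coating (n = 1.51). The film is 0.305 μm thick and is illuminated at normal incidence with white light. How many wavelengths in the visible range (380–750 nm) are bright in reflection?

1

Top surface (1.0 → 1.51): reflection off a higher-index medium gives a half-wave phase shift.
Ray reflecting at the bottom interface goes from n = 1.51 toward n = 1.61: a half-wave phase shift.
The two reflections carry the same phase change, so no net offset.
With no net inversion, constructive interference in reflection requires 2 n t = m λ.
λ = 2 n t / m = 921 / m nm.
m=1: 921 nm (IR); m=2: 461 nm (visible); m=3: 307 nm (UV).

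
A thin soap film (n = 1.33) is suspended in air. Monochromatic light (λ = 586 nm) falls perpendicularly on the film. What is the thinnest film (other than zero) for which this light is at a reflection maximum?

110 nm

At the upper boundary (n = 1.0 to n = 1.33) the reflected ray undergoes a half-wave phase shift.
Ray reflecting at the bottom interface goes from n = 1.33 toward n = 1.0: no phase shift.
Exactly one π shift → a net half-wave offset.
For strong reflection here: 2 n t = (m + ½) λ.
Minimum at m = 0: t = λ / (4 n) = 586 / (4 × 1.33) = 110 nm.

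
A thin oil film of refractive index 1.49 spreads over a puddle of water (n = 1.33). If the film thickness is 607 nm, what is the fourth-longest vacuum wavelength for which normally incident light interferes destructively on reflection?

452 nm

Top surface (1.0 → 1.49): reflection off a higher-index medium gives a half-wave phase shift.
At the lower boundary (n = 1.49 to n = 1.33) the reflected ray undergoes no phase shift.
Net: one phase inversion between the two reflected rays.
So the condition for destructive reflection is 2 n t = m λ.
λ = 2 n t / m. The fourth-longest wavelength is m = 4: λ = 2 × 1.49 × 607 / 4.00 = 452 nm.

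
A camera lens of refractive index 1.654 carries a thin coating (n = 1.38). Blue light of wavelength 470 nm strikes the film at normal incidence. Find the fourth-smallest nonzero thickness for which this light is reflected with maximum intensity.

Ray reflecting at the top interface goes from n = 1.0 toward n = 1.38: a half-wave phase shift.
At the lower boundary (n = 1.38 to n = 1.654) the reflected ray undergoes a half-wave phase shift.
Net: no relative phase inversion (both shifts match).
So the condition for constructive reflection is 2 n t = m λ.
The fourth-smallest nonzero thickness corresponds to m = 4: t = m λ / (2 n) = 4.00 × 470 / (2 × 1.38) = 681 nm.

681 nm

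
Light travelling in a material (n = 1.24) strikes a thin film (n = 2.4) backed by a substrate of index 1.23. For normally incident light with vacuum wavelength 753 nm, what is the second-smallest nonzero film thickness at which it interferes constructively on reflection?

At the upper boundary (n = 1.24 to n = 2.4) the reflected ray undergoes a half-wave phase shift.
Bottom surface (2.4 → 1.23): reflection off a lower-index medium gives no phase shift.
Net: one phase inversion between the two reflected rays.
So the condition for constructive reflection is 2 n t = (m + ½) λ.
The second-smallest nonzero thickness corresponds to m = 1: t = (m + ½) λ / (2 n) = 1.50 × 753 / (2 × 2.4) = 235 nm.

235 nm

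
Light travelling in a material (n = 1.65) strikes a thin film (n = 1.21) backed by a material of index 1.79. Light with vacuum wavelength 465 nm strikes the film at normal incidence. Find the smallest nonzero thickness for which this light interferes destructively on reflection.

192 nm

Ray reflecting at the top interface goes from n = 1.65 toward n = 1.21: no phase shift.
Bottom surface (1.21 → 1.79): reflection off a higher-index medium gives a half-wave phase shift.
Net: one phase inversion between the two reflected rays.
So the condition for destructive reflection is 2 n t = m λ.
The smallest nonzero thickness corresponds to m = 1: t = m λ / (2 n) = 1.00 × 465 / (2 × 1.21) = 192 nm.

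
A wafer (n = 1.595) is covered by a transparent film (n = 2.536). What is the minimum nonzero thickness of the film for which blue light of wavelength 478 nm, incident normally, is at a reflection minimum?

94.2 nm

Top surface (1.0 → 2.536): reflection off a higher-index medium gives a half-wave phase shift.
At the lower boundary (n = 2.536 to n = 1.595) the reflected ray undergoes no phase shift.
The two reflections differ by half a wavelength.
With one net inversion, destructive interference in reflection requires 2 n t = m λ.
Minimum nonzero at m = 1: t = λ / (2 n) = 478 / (2 × 2.536) = 94.2 nm.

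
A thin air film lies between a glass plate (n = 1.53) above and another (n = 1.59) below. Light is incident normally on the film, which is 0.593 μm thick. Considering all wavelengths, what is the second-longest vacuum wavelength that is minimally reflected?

Ray reflecting at the top interface goes from n = 1.53 toward n = 1.0: no phase shift.
At the lower boundary (n = 1.0 to n = 1.59) the reflected ray undergoes a half-wave phase shift.
Exactly one π shift → a net half-wave offset.
So the condition for destructive reflection is 2 n t = m λ.
λ = 2 n t / m. The second-longest wavelength is m = 2: λ = 2 × 1.0 × 593 / 2.00 = 593 nm.

593 nm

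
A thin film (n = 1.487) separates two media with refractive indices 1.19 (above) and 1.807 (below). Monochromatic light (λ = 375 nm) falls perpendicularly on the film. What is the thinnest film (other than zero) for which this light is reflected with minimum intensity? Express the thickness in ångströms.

630 Å

At the upper boundary (n = 1.19 to n = 1.487) the reflected ray undergoes a half-wave phase shift.
Bottom surface (1.487 → 1.807): reflection off a higher-index medium gives a half-wave phase shift.
Zero or two π shifts → no net half-wave offset.
So the condition for destructive reflection is 2 n t = (m + ½) λ.
Minimum at m = 0: t = λ / (4 n) = 375 / (4 × 1.487) = 63.0 nm.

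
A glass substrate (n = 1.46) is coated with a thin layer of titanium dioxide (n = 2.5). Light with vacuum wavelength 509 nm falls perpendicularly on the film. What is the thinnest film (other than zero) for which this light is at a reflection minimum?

102 nm

At the upper boundary (n = 1.0 to n = 2.5) the reflected ray undergoes a half-wave phase shift.
Bottom surface (2.5 → 1.46): reflection off a lower-index medium gives no phase shift.
The two reflections differ by half a wavelength.
So the condition for destructive reflection is 2 n t = m λ.
Minimum nonzero at m = 1: t = λ / (2 n) = 509 / (2 × 2.5) = 102 nm.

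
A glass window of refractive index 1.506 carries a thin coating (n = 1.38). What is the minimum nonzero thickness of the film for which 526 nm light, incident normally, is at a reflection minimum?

Top surface (1.0 → 1.38): reflection off a higher-index medium gives a half-wave phase shift.
At the lower boundary (n = 1.38 to n = 1.506) the reflected ray undergoes a half-wave phase shift.
Net: no relative phase inversion (both shifts match).
For weak reflection here: 2 n t = (m + ½) λ.
Minimum at m = 0: t = λ / (4 n) = 526 / (4 × 1.38) = 95.3 nm.

95.3 nm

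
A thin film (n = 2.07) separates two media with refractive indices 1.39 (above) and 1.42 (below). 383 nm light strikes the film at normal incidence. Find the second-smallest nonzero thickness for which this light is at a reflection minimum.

Ray reflecting at the top interface goes from n = 1.39 toward n = 2.07: a half-wave phase shift.
At the lower boundary (n = 2.07 to n = 1.42) the reflected ray undergoes no phase shift.
Net: one phase inversion between the two reflected rays.
So the condition for destructive reflection is 2 n t = m λ.
The second-smallest nonzero thickness corresponds to m = 2: t = m λ / (2 n) = 2.00 × 383 / (2 × 2.07) = 185 nm.

185 nm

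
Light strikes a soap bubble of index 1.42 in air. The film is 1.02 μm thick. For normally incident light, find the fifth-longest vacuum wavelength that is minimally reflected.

Top surface (1.0 → 1.42): reflection off a higher-index medium gives a half-wave phase shift.
Bottom surface (1.42 → 1.0): reflection off a lower-index medium gives no phase shift.
The two reflections differ by half a wavelength.
With one net inversion, destructive interference in reflection requires 2 n t = m λ.
λ = 2 n t / m. The fifth-longest wavelength is m = 5: λ = 2 × 1.42 × 1020 / 5.00 = 579 nm.

579 nm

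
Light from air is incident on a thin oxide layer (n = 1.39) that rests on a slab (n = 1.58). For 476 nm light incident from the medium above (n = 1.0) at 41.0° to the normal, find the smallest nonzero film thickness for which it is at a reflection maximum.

194 nm

Top surface (1.0 → 1.39): reflection off a higher-index medium gives a half-wave phase shift.
Bottom surface (1.39 → 1.58): reflection off a higher-index medium gives a half-wave phase shift.
The two reflections carry the same phase change, so no net offset.
For maximum reflection here: 2 n t cos θ_r = m λ.
Snell's law: 1.0 sin 41.0° = 1.39 sin θ_r → sin θ_r = 0.472, cos θ_r = 0.882.
Minimum nonzero at m = 1: t = λ / (2 n cos θ_r) = 476 / (2 × 1.39 × 0.882) = 194 nm.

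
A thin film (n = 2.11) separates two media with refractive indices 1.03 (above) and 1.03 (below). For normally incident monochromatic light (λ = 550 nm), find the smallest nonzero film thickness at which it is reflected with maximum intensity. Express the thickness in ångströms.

Top surface (1.03 → 2.11): reflection off a higher-index medium gives a half-wave phase shift.
Bottom surface (2.11 → 1.03): reflection off a lower-index medium gives no phase shift.
The two reflections differ by half a wavelength.
So the condition for constructive reflection is 2 n t = (m + ½) λ.
Minimum at m = 0: t = λ / (4 n) = 550 / (4 × 2.11) = 65.2 nm.

652 Å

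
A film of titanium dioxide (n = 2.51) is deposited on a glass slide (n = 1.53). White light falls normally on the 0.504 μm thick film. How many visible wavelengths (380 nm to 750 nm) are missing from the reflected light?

3

Ray reflecting at the top interface goes from n = 1.0 toward n = 2.51: a half-wave phase shift.
At the lower boundary (n = 2.51 to n = 1.53) the reflected ray undergoes no phase shift.
The two reflections differ by half a wavelength.
So the condition for destructive reflection is 2 n t = m λ.
λ = 2 n t / m = 2530 / m nm.
m=3: 843 nm (IR); m=4: 633 nm (visible); m=5: 506 nm (visible); m=6: 422 nm (visible); m=7: 361 nm (UV).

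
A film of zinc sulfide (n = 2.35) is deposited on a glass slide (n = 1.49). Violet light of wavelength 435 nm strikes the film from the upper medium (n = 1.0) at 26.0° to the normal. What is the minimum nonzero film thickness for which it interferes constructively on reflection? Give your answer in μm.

0.0471 μm

Top surface (1.0 → 2.35): reflection off a higher-index medium gives a half-wave phase shift.
Bottom surface (2.35 → 1.49): reflection off a lower-index medium gives no phase shift.
Exactly one π shift → a net half-wave offset.
So the condition for constructive reflection is 2 n t cos θ_r = (m + ½) λ.
Snell's law: 1.0 sin 26.0° = 2.35 sin θ_r → sin θ_r = 0.187, cos θ_r = 0.982.
Minimum at m = 0: t = λ / (4 n cos θ_r) = 435 / (4 × 2.35 × 0.982) = 47.1 nm.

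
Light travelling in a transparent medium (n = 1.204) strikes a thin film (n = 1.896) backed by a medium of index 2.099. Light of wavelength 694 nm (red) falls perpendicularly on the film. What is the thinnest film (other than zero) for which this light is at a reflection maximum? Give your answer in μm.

Ray reflecting at the top interface goes from n = 1.204 toward n = 1.896: a half-wave phase shift.
Bottom surface (1.896 → 2.099): reflection off a higher-index medium gives a half-wave phase shift.
Zero or two π shifts → no net half-wave offset.
With no net inversion, constructive interference in reflection requires 2 n t = m λ.
Minimum nonzero at m = 1: t = λ / (2 n) = 694 / (2 × 1.896) = 183 nm.

0.183 μm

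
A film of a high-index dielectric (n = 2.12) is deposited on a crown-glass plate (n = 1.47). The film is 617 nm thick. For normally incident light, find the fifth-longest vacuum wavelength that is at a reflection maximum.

Ray reflecting at the top interface goes from n = 1.0 toward n = 2.12: a half-wave phase shift.
At the lower boundary (n = 2.12 to n = 1.47) the reflected ray undergoes no phase shift.
Exactly one π shift → a net half-wave offset.
With one net inversion, constructive interference in reflection requires 2 n t = (m + ½) λ.
λ = 2 n t / (m + ½). The fifth-longest wavelength is m = 4: λ = 2 × 2.12 × 617 / 4.50 = 581 nm.

581 nm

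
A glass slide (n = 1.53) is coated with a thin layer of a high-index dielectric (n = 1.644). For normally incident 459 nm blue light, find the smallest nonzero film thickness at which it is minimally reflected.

At the upper boundary (n = 1.0 to n = 1.644) the reflected ray undergoes a half-wave phase shift.
Bottom surface (1.644 → 1.53): reflection off a lower-index medium gives no phase shift.
The two reflections differ by half a wavelength.
With one net inversion, destructive interference in reflection requires 2 n t = m λ.
Minimum nonzero at m = 1: t = λ / (2 n) = 459 / (2 × 1.644) = 140 nm.

140 nm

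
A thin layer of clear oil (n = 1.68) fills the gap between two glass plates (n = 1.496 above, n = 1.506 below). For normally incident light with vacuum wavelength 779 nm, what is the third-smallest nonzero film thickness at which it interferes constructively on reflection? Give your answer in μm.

At the upper boundary (n = 1.496 to n = 1.68) the reflected ray undergoes a half-wave phase shift.
Ray reflecting at the bottom interface goes from n = 1.68 toward n = 1.506: no phase shift.
The two reflections differ by half a wavelength.
So the condition for constructive reflection is 2 n t = (m + ½) λ.
The third-smallest nonzero thickness corresponds to m = 2: t = (m + ½) λ / (2 n) = 2.50 × 779 / (2 × 1.68) = 580 nm.

0.580 μm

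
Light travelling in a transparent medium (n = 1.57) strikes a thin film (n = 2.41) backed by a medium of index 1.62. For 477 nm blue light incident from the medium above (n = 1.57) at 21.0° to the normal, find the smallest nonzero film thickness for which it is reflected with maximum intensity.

50.9 nm

Ray reflecting at the top interface goes from n = 1.57 toward n = 2.41: a half-wave phase shift.
At the lower boundary (n = 2.41 to n = 1.62) the reflected ray undergoes no phase shift.
Net: one phase inversion between the two reflected rays.
With one net inversion, constructive interference in reflection requires 2 n t cos θ_r = (m + ½) λ.
Snell's law: 1.57 sin 21.0° = 2.41 sin θ_r → sin θ_r = 0.233, cos θ_r = 0.972.
Minimum at m = 0: t = λ / (4 n cos θ_r) = 477 / (4 × 2.41 × 0.972) = 50.9 nm.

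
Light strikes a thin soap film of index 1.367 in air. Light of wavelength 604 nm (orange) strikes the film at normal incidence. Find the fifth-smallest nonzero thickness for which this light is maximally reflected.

Top surface (1.0 → 1.367): reflection off a higher-index medium gives a half-wave phase shift.
Bottom surface (1.367 → 1.0): reflection off a lower-index medium gives no phase shift.
The two reflections differ by half a wavelength.
With one net inversion, constructive interference in reflection requires 2 n t = (m + ½) λ.
The fifth-smallest nonzero thickness corresponds to m = 4: t = (m + ½) λ / (2 n) = 4.50 × 604 / (2 × 1.367) = 994 nm.

994 nm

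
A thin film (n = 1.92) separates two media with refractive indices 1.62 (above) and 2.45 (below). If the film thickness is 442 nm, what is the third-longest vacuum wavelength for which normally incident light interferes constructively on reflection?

At the upper boundary (n = 1.62 to n = 1.92) the reflected ray undergoes a half-wave phase shift.
Bottom surface (1.92 → 2.45): reflection off a higher-index medium gives a half-wave phase shift.
Net: no relative phase inversion (both shifts match).
With no net inversion, constructive interference in reflection requires 2 n t = m λ.
λ = 2 n t / m. The third-longest wavelength is m = 3: λ = 2 × 1.92 × 442 / 3.00 = 566 nm.

566 nm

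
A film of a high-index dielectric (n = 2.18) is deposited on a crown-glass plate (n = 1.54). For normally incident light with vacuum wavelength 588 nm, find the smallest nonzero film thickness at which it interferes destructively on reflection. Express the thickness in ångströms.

1349 Å

At the upper boundary (n = 1.0 to n = 2.18) the reflected ray undergoes a half-wave phase shift.
At the lower boundary (n = 2.18 to n = 1.54) the reflected ray undergoes no phase shift.
Exactly one π shift → a net half-wave offset.
With one net inversion, destructive interference in reflection requires 2 n t = m λ.
Minimum nonzero at m = 1: t = λ / (2 n) = 588 / (2 × 2.18) = 135 nm.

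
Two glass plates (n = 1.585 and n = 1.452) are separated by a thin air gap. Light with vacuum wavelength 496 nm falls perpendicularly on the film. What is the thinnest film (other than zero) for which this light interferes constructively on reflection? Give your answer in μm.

Top surface (1.585 → 1.0): reflection off a lower-index medium gives no phase shift.
Bottom surface (1.0 → 1.452): reflection off a higher-index medium gives a half-wave phase shift.
Net: one phase inversion between the two reflected rays.
With one net inversion, constructive interference in reflection requires 2 n t = (m + ½) λ.
Minimum at m = 0: t = λ / (4 n) = 496 / (4 × 1.0) = 124 nm.

0.124 μm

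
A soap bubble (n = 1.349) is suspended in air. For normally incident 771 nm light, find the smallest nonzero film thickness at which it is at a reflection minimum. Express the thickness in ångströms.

2858 Å

At the upper boundary (n = 1.0 to n = 1.349) the reflected ray undergoes a half-wave phase shift.
At the lower boundary (n = 1.349 to n = 1.0) the reflected ray undergoes no phase shift.
Exactly one π shift → a net half-wave offset.
So the condition for destructive reflection is 2 n t = m λ.
Minimum nonzero at m = 1: t = λ / (2 n) = 771 / (2 × 1.349) = 286 nm.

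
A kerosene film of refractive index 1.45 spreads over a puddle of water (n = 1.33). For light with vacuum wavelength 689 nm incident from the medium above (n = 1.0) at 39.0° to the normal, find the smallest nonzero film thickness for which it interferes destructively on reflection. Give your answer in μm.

Ray reflecting at the top interface goes from n = 1.0 toward n = 1.45: a half-wave phase shift.
At the lower boundary (n = 1.45 to n = 1.33) the reflected ray undergoes no phase shift.
Exactly one π shift → a net half-wave offset.
With one net inversion, destructive interference in reflection requires 2 n t cos θ_r = m λ.
Snell's law: 1.0 sin 39.0° = 1.45 sin θ_r → sin θ_r = 0.434, cos θ_r = 0.901.
Minimum nonzero at m = 1: t = λ / (2 n cos θ_r) = 689 / (2 × 1.45 × 0.901) = 264 nm.

0.264 μm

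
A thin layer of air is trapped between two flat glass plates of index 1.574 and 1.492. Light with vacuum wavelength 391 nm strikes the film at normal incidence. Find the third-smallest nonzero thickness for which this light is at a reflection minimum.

At the upper boundary (n = 1.574 to n = 1.0) the reflected ray undergoes no phase shift.
At the lower boundary (n = 1.0 to n = 1.492) the reflected ray undergoes a half-wave phase shift.
Exactly one π shift → a net half-wave offset.
So the condition for destructive reflection is 2 n t = m λ.
The third-smallest nonzero thickness corresponds to m = 3: t = m λ / (2 n) = 3.00 × 391 / (2 × 1.0) = 587 nm.

587 nm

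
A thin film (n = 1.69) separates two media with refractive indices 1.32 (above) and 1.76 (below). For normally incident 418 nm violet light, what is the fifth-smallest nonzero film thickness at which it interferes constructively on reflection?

618 nm

At the upper boundary (n = 1.32 to n = 1.69) the reflected ray undergoes a half-wave phase shift.
At the lower boundary (n = 1.69 to n = 1.76) the reflected ray undergoes a half-wave phase shift.
The two reflections carry the same phase change, so no net offset.
So the condition for constructive reflection is 2 n t = m λ.
The fifth-smallest nonzero thickness corresponds to m = 5: t = m λ / (2 n) = 5.00 × 418 / (2 × 1.69) = 618 nm.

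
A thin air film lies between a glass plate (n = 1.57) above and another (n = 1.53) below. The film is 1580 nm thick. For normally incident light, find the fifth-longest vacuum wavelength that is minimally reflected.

At the upper boundary (n = 1.57 to n = 1.0) the reflected ray undergoes no phase shift.
Bottom surface (1.0 → 1.53): reflection off a higher-index medium gives a half-wave phase shift.
Exactly one π shift → a net half-wave offset.
With one net inversion, destructive interference in reflection requires 2 n t = m λ.
λ = 2 n t / m. The fifth-longest wavelength is m = 5: λ = 2 × 1.0 × 1580 / 5.00 = 632 nm.

632 nm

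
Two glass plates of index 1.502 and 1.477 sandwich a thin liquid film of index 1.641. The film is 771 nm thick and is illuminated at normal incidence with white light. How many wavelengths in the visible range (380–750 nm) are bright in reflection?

4

Ray reflecting at the top interface goes from n = 1.502 toward n = 1.641: a half-wave phase shift.
Bottom surface (1.641 → 1.477): reflection off a lower-index medium gives no phase shift.
Net: one phase inversion between the two reflected rays.
So the condition for constructive reflection is 2 n t = (m + ½) λ.
λ = 2 n t / (m + ½) = 2530 / (m + ½) nm.
m=2: 1012 nm (IR); m=3: 723 nm (visible); m=4: 562 nm (visible); m=5: 460 nm (visible); m=6: 389 nm (visible); m=7: 337 nm (UV).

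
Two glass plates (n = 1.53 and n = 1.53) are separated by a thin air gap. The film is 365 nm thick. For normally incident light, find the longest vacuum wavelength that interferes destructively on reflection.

Ray reflecting at the top interface goes from n = 1.53 toward n = 1.0: no phase shift.
At the lower boundary (n = 1.0 to n = 1.53) the reflected ray undergoes a half-wave phase shift.
The two reflections differ by half a wavelength.
For minimum reflection here: 2 n t = m λ.
λ = 2 n t / m. The longest wavelength is m = 1: λ = 2 × 1.0 × 365 / 1.00 = 730 nm.

730 nm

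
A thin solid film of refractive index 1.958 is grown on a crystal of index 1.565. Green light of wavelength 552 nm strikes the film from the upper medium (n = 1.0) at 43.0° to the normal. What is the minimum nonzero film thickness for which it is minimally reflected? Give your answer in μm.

0.150 μm

Ray reflecting at the top interface goes from n = 1.0 toward n = 1.958: a half-wave phase shift.
At the lower boundary (n = 1.958 to n = 1.565) the reflected ray undergoes no phase shift.
Exactly one π shift → a net half-wave offset.
So the condition for destructive reflection is 2 n t cos θ_r = m λ.
Snell's law: 1.0 sin 43.0° = 1.958 sin θ_r → sin θ_r = 0.348, cos θ_r = 0.937.
Minimum nonzero at m = 1: t = λ / (2 n cos θ_r) = 552 / (2 × 1.958 × 0.937) = 150 nm.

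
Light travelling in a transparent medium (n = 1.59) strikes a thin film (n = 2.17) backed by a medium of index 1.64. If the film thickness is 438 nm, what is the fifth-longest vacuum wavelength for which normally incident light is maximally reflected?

Top surface (1.59 → 2.17): reflection off a higher-index medium gives a half-wave phase shift.
At the lower boundary (n = 2.17 to n = 1.64) the reflected ray undergoes no phase shift.
The two reflections differ by half a wavelength.
For maximum reflection here: 2 n t = (m + ½) λ.
λ = 2 n t / (m + ½). The fifth-longest wavelength is m = 4: λ = 2 × 2.17 × 438 / 4.50 = 422 nm.

422 nm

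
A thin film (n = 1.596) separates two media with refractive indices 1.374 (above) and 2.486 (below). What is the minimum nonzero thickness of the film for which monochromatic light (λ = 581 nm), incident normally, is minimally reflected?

91.0 nm

Ray reflecting at the top interface goes from n = 1.374 toward n = 1.596: a half-wave phase shift.
Ray reflecting at the bottom interface goes from n = 1.596 toward n = 2.486: a half-wave phase shift.
Net: no relative phase inversion (both shifts match).
With no net inversion, destructive interference in reflection requires 2 n t = (m + ½) λ.
Minimum at m = 0: t = λ / (4 n) = 581 / (4 × 1.596) = 91.0 nm.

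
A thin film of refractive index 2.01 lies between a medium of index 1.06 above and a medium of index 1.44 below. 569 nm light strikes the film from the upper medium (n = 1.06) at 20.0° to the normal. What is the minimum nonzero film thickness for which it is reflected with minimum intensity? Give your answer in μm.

0.144 μm

Ray reflecting at the top interface goes from n = 1.06 toward n = 2.01: a half-wave phase shift.
At the lower boundary (n = 2.01 to n = 1.44) the reflected ray undergoes no phase shift.
Net: one phase inversion between the two reflected rays.
So the condition for destructive reflection is 2 n t cos θ_r = m λ.
Snell's law: 1.06 sin 20.0° = 2.01 sin θ_r → sin θ_r = 0.180, cos θ_r = 0.984.
Minimum nonzero at m = 1: t = λ / (2 n cos θ_r) = 569 / (2 × 2.01 × 0.984) = 144 nm.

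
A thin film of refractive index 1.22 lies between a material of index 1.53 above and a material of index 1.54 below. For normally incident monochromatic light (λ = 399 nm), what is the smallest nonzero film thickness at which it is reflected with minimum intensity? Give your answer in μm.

Top surface (1.53 → 1.22): reflection off a lower-index medium gives no phase shift.
At the lower boundary (n = 1.22 to n = 1.54) the reflected ray undergoes a half-wave phase shift.
Exactly one π shift → a net half-wave offset.
With one net inversion, destructive interference in reflection requires 2 n t = m λ.
The smallest nonzero thickness corresponds to m = 1: t = m λ / (2 n) = 1.00 × 399 / (2 × 1.22) = 164 nm.

0.164 μm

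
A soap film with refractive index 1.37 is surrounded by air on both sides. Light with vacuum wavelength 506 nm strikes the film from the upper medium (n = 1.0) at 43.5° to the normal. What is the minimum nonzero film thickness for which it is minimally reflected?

Ray reflecting at the top interface goes from n = 1.0 toward n = 1.37: a half-wave phase shift.
Ray reflecting at the bottom interface goes from n = 1.37 toward n = 1.0: no phase shift.
Exactly one π shift → a net half-wave offset.
With one net inversion, destructive interference in reflection requires 2 n t cos θ_r = m λ.
Snell's law: 1.0 sin 43.5° = 1.37 sin θ_r → sin θ_r = 0.502, cos θ_r = 0.865.
Minimum nonzero at m = 1: t = λ / (2 n cos θ_r) = 506 / (2 × 1.37 × 0.865) = 214 nm.

214 nm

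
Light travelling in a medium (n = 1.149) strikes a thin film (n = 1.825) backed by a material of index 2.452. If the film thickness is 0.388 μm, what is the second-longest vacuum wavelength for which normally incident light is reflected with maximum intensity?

Top surface (1.149 → 1.825): reflection off a higher-index medium gives a half-wave phase shift.
Ray reflecting at the bottom interface goes from n = 1.825 toward n = 2.452: a half-wave phase shift.
Zero or two π shifts → no net half-wave offset.
With no net inversion, constructive interference in reflection requires 2 n t = m λ.
λ = 2 n t / m. The second-longest wavelength is m = 2: λ = 2 × 1.825 × 388 / 2.00 = 708 nm.

708 nm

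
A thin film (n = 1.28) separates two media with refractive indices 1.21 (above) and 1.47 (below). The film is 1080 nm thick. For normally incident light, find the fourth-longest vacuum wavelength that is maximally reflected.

691 nm

At the upper boundary (n = 1.21 to n = 1.28) the reflected ray undergoes a half-wave phase shift.
At the lower boundary (n = 1.28 to n = 1.47) the reflected ray undergoes a half-wave phase shift.
Zero or two π shifts → no net half-wave offset.
For maximum reflection here: 2 n t = m λ.
λ = 2 n t / m. The fourth-longest wavelength is m = 4: λ = 2 × 1.28 × 1080 / 4.00 = 691 nm.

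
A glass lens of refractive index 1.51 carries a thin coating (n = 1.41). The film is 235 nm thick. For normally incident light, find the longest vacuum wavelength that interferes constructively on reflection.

663 nm

Ray reflecting at the top interface goes from n = 1.0 toward n = 1.41: a half-wave phase shift.
At the lower boundary (n = 1.41 to n = 1.51) the reflected ray undergoes a half-wave phase shift.
Net: no relative phase inversion (both shifts match).
So the condition for constructive reflection is 2 n t = m λ.
λ = 2 n t / m. The longest wavelength is m = 1: λ = 2 × 1.41 × 235 / 1.00 = 663 nm.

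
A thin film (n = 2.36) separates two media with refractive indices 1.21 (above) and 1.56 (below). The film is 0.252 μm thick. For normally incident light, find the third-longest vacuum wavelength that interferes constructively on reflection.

At the upper boundary (n = 1.21 to n = 2.36) the reflected ray undergoes a half-wave phase shift.
At the lower boundary (n = 2.36 to n = 1.56) the reflected ray undergoes no phase shift.
Exactly one π shift → a net half-wave offset.
For maximum reflection here: 2 n t = (m + ½) λ.
λ = 2 n t / (m + ½). The third-longest wavelength is m = 2: λ = 2 × 2.36 × 252 / 2.50 = 476 nm.

476 nm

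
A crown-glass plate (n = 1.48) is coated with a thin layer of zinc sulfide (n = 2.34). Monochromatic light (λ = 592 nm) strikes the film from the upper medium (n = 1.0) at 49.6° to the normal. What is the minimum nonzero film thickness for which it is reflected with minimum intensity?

134 nm

Ray reflecting at the top interface goes from n = 1.0 toward n = 2.34: a half-wave phase shift.
Ray reflecting at the bottom interface goes from n = 2.34 toward n = 1.48: no phase shift.
The two reflections differ by half a wavelength.
So the condition for destructive reflection is 2 n t cos θ_r = m λ.
Snell's law: 1.0 sin 49.6° = 2.34 sin θ_r → sin θ_r = 0.325, cos θ_r = 0.946.
Minimum nonzero at m = 1: t = λ / (2 n cos θ_r) = 592 / (2 × 2.34 × 0.946) = 134 nm.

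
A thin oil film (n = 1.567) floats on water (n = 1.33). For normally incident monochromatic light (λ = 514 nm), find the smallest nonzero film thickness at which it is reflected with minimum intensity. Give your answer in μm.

0.164 μm

Top surface (1.0 → 1.567): reflection off a higher-index medium gives a half-wave phase shift.
Bottom surface (1.567 → 1.33): reflection off a lower-index medium gives no phase shift.
Exactly one π shift → a net half-wave offset.
For dark reflection here: 2 n t = m λ.
Minimum nonzero at m = 1: t = λ / (2 n) = 514 / (2 × 1.567) = 164 nm.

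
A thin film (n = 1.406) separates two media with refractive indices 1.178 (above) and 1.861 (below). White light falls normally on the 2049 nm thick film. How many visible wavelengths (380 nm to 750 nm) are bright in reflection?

Top surface (1.178 → 1.406): reflection off a higher-index medium gives a half-wave phase shift.
Bottom surface (1.406 → 1.861): reflection off a higher-index medium gives a half-wave phase shift.
Zero or two π shifts → no net half-wave offset.
So the condition for constructive reflection is 2 n t = m λ.
λ = 2 n t / m = 5762 / m nm.
m=7: 823 nm (IR); m=8: 720 nm (visible); m=9: 640 nm (visible); m=10: 576 nm (visible); m=11: 524 nm (visible); m=12: 480 nm (visible); m=13: 443 nm (visible); m=14: 412 nm (visible); m=15: 384 nm (visible); m=16: 360 nm (UV).

8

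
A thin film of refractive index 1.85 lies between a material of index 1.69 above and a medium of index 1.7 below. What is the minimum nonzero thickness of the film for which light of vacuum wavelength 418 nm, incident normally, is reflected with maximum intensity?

Ray reflecting at the top interface goes from n = 1.69 toward n = 1.85: a half-wave phase shift.
At the lower boundary (n = 1.85 to n = 1.7) the reflected ray undergoes no phase shift.
Net: one phase inversion between the two reflected rays.
With one net inversion, constructive interference in reflection requires 2 n t = (m + ½) λ.
Minimum at m = 0: t = λ / (4 n) = 418 / (4 × 1.85) = 56.5 nm.

56.5 nm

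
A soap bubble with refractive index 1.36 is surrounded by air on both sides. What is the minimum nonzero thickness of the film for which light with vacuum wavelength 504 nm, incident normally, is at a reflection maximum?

92.6 nm

Top surface (1.0 → 1.36): reflection off a higher-index medium gives a half-wave phase shift.
At the lower boundary (n = 1.36 to n = 1.0) the reflected ray undergoes no phase shift.
The two reflections differ by half a wavelength.
So the condition for constructive reflection is 2 n t = (m + ½) λ.
Minimum at m = 0: t = λ / (4 n) = 504 / (4 × 1.36) = 92.6 nm.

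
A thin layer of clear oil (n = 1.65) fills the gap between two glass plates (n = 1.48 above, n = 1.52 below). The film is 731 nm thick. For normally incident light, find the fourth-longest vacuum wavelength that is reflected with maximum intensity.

Top surface (1.48 → 1.65): reflection off a higher-index medium gives a half-wave phase shift.
Bottom surface (1.65 → 1.52): reflection off a lower-index medium gives no phase shift.
The two reflections differ by half a wavelength.
For strong reflection here: 2 n t = (m + ½) λ.
λ = 2 n t / (m + ½). The fourth-longest wavelength is m = 3: λ = 2 × 1.65 × 731 / 3.50 = 689 nm.

689 nm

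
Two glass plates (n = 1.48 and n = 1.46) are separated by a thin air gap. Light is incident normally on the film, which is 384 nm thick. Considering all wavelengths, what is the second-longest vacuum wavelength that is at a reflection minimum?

Top surface (1.48 → 1.0): reflection off a lower-index medium gives no phase shift.
Ray reflecting at the bottom interface goes from n = 1.0 toward n = 1.46: a half-wave phase shift.
Net: one phase inversion between the two reflected rays.
So the condition for destructive reflection is 2 n t = m λ.
λ = 2 n t / m. The second-longest wavelength is m = 2: λ = 2 × 1.0 × 384 / 2.00 = 384 nm.

384 nm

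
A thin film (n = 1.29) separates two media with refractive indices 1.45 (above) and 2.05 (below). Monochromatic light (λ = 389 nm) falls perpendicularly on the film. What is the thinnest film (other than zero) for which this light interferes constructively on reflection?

Top surface (1.45 → 1.29): reflection off a lower-index medium gives no phase shift.
At the lower boundary (n = 1.29 to n = 2.05) the reflected ray undergoes a half-wave phase shift.
The two reflections differ by half a wavelength.
For strong reflection here: 2 n t = (m + ½) λ.
Minimum at m = 0: t = λ / (4 n) = 389 / (4 × 1.29) = 75.4 nm.

75.4 nm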